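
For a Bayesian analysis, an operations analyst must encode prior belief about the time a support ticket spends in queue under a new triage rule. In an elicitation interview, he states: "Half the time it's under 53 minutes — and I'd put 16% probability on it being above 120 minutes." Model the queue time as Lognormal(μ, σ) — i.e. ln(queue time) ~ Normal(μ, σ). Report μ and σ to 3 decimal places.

μ ≈ 3.970, σ ≈ 0.822

If T ~ Lognormal(μ,σ) then ln T ~ Normal(μ,σ), so the p-quantile of ln T is μ + z_p·σ.
ln(53) = 3.97 and ln(120) = 4.787; z_{0.5} = 0, z_{0.84} = 0.9945.
σ = (4.787 − 3.97)/(0.9945 − (0)) = 0.822.
μ = 3.97 − (0)·0.822 = 3.970.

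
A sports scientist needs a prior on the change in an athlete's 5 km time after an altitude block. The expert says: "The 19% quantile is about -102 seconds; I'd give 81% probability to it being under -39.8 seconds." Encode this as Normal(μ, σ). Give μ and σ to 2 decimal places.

The p-quantile of Normal(μ,σ) is μ + z_p·σ, with z_{0.19} = -0.8779 and z_{0.81} = 0.8779.
Eliminate σ: μ = (z₂·x₁ − z₁·x₂)/(z₂ − z₁) = (0.8779·-102 − (-0.8779)·-39.8)/1.756 = -70.90.
Then σ = (x₂ − x₁)/(z₂ − z₁) = (-39.8 − -102)/1.756 = 35.43.

μ = -70.90, σ = 35.43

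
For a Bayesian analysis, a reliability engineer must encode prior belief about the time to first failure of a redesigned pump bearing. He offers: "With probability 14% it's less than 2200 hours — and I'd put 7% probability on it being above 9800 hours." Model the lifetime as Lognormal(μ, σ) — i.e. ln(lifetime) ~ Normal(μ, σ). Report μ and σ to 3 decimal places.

μ ≈ 8.328, σ ≈ 0.584

If T ~ Lognormal(μ,σ) then ln T ~ Normal(μ,σ), so the p-quantile of ln T is μ + z_p·σ.
ln(2200) = 7.696 and ln(9800) = 9.19; z_{0.14} = -1.08, z_{0.93} = 1.476.
σ = (9.19 − 7.696)/(1.476 − (-1.08)) = 0.584.
μ = 7.696 − (-1.08)·0.584 = 8.328.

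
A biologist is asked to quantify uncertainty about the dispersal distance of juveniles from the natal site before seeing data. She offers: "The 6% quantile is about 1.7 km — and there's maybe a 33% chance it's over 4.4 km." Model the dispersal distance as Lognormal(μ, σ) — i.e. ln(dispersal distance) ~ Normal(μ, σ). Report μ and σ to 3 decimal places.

μ ≈ 1.272, σ ≈ 0.477

If T ~ Lognormal(μ,σ) then ln T ~ Normal(μ,σ), so the p-quantile of ln T is μ + z_p·σ.
ln(1.7) = 0.5306 and ln(4.4) = 1.482; z_{0.06} = -1.555, z_{0.67} = 0.4399.
σ = (1.482 − 0.5306)/(0.4399 − (-1.555)) = 0.477.
μ = 0.5306 − (-1.555)·0.477 = 1.272.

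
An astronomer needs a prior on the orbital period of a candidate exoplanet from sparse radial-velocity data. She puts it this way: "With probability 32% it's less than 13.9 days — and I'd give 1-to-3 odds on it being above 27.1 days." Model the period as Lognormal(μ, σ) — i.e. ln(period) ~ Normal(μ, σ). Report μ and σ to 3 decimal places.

If T ~ Lognormal(μ,σ) then ln T ~ Normal(μ,σ), so the p-quantile of ln T is μ + z_p·σ.
ln(13.9) = 2.632 and ln(27.1) = 3.3; z_{0.32} = -0.4677, z_{0.75} = 0.6745.
σ = (3.3 − 2.632)/(0.6745 − (-0.4677)) = 0.585.
μ = 2.632 − (-0.4677)·0.585 = 2.905.

μ ≈ 2.905, σ ≈ 0.585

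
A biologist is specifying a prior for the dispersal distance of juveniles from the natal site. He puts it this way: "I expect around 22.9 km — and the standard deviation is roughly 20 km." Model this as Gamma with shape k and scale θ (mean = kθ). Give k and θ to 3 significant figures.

For Gamma(k, scale θ): mean = kθ, variance = kθ², so CV = 1/√k.
CV = SD/mean = 20/22.9 = 0.8734, hence k = 1/CV² = 1.31.
Then θ = mean/k = 22.9/1.31 = 17.5.

k ≈ 1.31, θ ≈ 17.5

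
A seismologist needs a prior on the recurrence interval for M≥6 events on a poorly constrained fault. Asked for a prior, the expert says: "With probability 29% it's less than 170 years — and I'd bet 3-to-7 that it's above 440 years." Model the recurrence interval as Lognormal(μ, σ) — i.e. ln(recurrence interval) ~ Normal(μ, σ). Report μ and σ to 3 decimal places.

μ ≈ 5.624, σ ≈ 0.882

If T ~ Lognormal(μ,σ) then ln T ~ Normal(μ,σ), so the p-quantile of ln T is μ + z_p·σ.
ln(170) = 5.136 and ln(440) = 6.087; z_{0.29} = -0.5534, z_{0.7} = 0.5244.
σ = (6.087 − 5.136)/(0.5244 − (-0.5534)) = 0.882.
μ = 5.136 − (-0.5534)·0.882 = 5.624.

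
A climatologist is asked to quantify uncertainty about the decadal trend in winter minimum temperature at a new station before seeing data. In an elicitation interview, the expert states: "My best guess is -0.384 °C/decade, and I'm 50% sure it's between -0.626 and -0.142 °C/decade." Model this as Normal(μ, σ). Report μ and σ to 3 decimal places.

A symmetric 50% interval runs μ ± z·σ with z = 0.6745.
Half-width = 0.242, so σ = 0.242/0.6745 = 0.359.
μ is the stated best guess, -0.384.

μ = -0.384, σ = 0.359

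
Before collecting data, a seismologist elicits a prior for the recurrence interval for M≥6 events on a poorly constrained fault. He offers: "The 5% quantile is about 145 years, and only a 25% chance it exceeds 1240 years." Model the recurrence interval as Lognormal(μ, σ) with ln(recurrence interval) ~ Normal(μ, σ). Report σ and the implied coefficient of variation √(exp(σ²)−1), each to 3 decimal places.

σ ≈ 0.925, CV ≈ 1.164

If T ~ Lognormal(μ,σ) then ln T ~ Normal(μ,σ), so the p-quantile of ln T is μ + z_p·σ.
ln(145) = 4.977 and ln(1240) = 7.123; z_{0.05} = -1.645, z_{0.75} = 0.6745.
σ = (7.123 − 4.977)/(0.6745 − (-1.645)) = 0.925.
μ = 4.977 − (-1.645)·0.925 = 6.499.
CV = √(exp(σ²)−1) = √(exp(0.8562)−1) = 1.164.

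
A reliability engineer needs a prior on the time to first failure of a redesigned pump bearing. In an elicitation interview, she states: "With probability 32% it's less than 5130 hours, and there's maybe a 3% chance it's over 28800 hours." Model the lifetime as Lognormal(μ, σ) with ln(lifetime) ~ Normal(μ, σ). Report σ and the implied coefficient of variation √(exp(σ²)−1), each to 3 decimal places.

If T ~ Lognormal(μ,σ) then ln T ~ Normal(μ,σ), so the p-quantile of ln T is μ + z_p·σ.
ln(5130) = 8.543 and ln(28800) = 10.27; z_{0.32} = -0.4677, z_{0.97} = 1.881.
σ = (10.27 − 8.543)/(1.881 − (-0.4677)) = 0.735.
μ = 8.543 − (-0.4677)·0.735 = 8.886.
CV = √(exp(σ²)−1) = √(exp(0.5397)−1) = 0.846.

σ ≈ 0.735, CV ≈ 0.846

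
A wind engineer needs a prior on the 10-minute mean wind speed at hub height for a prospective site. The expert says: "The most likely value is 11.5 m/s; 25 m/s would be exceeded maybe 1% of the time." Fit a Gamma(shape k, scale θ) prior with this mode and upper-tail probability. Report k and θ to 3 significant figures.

k ≈ 9.01, θ ≈ 1.43

Gamma(k,θ) with k>1 has mode (k−1)θ, so θ = 11.5/(k−1).
Need P(X < 25) = 0.99 with θ tied to k this way. Start at k = 2, θ = 11.5: P(X<25) ≈ 0.639.
Too low — raise k to concentrate. Iterating converges to k ≈ 9.01.
Then θ = 11.5/(9.01−1) ≈ 1.43.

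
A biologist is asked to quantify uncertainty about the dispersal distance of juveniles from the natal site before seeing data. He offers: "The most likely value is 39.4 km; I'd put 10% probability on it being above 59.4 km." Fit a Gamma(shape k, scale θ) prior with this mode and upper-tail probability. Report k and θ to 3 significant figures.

k ≈ 12, θ ≈ 3.57

Gamma(k,θ) with k>1 has mode (k−1)θ, so θ = 39.4/(k−1).
Need P(X < 59.4) = 0.9 with θ tied to k this way. Start at k = 2, θ = 39.4: P(X<59.4) ≈ 0.445.
Too low — raise k to concentrate. Iterating converges to k ≈ 12.
Then θ = 39.4/(12−1) ≈ 3.57.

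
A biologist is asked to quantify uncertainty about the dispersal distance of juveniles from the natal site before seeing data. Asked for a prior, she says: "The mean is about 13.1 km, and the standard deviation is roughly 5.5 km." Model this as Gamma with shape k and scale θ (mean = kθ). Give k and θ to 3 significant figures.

For Gamma(k, scale θ): mean = kθ, variance = kθ², so CV = 1/√k.
CV = SD/mean = 5.5/13.1 = 0.4198, hence k = 1/CV² = 5.67.
Then θ = mean/k = 13.1/5.67 = 2.31.

k ≈ 5.67, θ ≈ 2.31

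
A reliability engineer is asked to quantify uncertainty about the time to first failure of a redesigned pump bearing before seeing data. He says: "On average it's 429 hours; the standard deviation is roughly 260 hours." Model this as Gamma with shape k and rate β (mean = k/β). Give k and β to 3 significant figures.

For Gamma(k, rate β): mean = k/β, variance = k/β², so CV = 1/√k.
CV = SD/mean = 260/429 = 0.6061, hence k = 1/CV² = 2.72.
Then β = k/mean = 2.72/429 = 0.00635.

k ≈ 2.72, β ≈ 0.00635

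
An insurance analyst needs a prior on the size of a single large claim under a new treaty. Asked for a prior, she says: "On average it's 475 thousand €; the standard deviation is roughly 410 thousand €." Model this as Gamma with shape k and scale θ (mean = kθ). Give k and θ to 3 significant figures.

k ≈ 1.34, θ ≈ 354

For Gamma(k, scale θ): mean = kθ, variance = kθ², so CV = 1/√k.
CV = SD/mean = 410/475 = 0.8632, hence k = 1/CV² = 1.34.
Then θ = mean/k = 475/1.34 = 354.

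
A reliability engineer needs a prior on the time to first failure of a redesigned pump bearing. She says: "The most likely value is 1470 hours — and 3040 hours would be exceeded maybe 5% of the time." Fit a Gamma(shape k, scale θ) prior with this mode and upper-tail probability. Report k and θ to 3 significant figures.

Gamma(k,θ) with k>1 has mode (k−1)θ, so θ = 1470/(k−1).
Need P(X < 3040) = 0.95 with θ tied to k this way. Start at k = 2, θ = 1470: P(X<3040) ≈ 0.612.
Too low — raise k to concentrate. Iterating converges to k ≈ 6.24.
Then θ = 1470/(6.24−1) ≈ 281.

k ≈ 6.24, θ ≈ 281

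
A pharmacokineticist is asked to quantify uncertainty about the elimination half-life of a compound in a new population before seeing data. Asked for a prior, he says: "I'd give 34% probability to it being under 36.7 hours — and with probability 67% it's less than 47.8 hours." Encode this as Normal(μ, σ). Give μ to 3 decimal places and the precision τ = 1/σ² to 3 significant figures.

μ = 42.071, τ = 0.0059

The p-quantile of Normal(μ,σ) is μ + z_p·σ, with z_{0.34} = -0.4125 and z_{0.67} = 0.4399.
Eliminate σ: μ = (z₂·x₁ − z₁·x₂)/(z₂ − z₁) = (0.4399·36.7 − (-0.4125)·47.8)/0.8524 = 42.071.
Then σ = (x₂ − x₁)/(z₂ − z₁) = (47.8 − 36.7)/0.8524 = 13.022.
Precision τ = 1/σ² = 1/13.02² = 0.0059.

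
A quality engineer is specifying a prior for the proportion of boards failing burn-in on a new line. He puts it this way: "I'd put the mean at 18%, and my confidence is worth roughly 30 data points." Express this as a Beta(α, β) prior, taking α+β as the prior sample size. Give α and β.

α = 5.4, β = 24.6

Under the effective-sample-size interpretation, Beta(α, β) has prior mean α/(α+β) and prior sample size α+β.
So α+β = 30 and α/(α+β) = 0.18, giving α = 0.18·30 = 5.4 and β = 30 − 5.4 = 24.6.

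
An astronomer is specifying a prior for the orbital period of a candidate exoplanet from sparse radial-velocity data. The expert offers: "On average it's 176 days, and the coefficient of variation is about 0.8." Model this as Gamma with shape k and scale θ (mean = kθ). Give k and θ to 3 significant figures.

k ≈ 1.56, θ ≈ 113

For Gamma(k, scale θ): mean = kθ, variance = kθ², so CV = 1/√k.
CV = 0.8, hence k = 1/CV² = 1.56.
Then θ = mean/k = 176/1.56 = 113.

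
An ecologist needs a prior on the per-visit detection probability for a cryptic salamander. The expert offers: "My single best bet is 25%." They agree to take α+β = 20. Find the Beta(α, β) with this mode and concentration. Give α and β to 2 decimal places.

For α,β > 1 the Beta mode is (α−1)/(α+β−2). With α+β = 20, the mode is (α−1)/18.
Set (α−1)/18 = 0.25 → α = 1 + 0.25·18 = 5.50.
β = 20 − α = 14.50.

α = 5.50, β = 14.50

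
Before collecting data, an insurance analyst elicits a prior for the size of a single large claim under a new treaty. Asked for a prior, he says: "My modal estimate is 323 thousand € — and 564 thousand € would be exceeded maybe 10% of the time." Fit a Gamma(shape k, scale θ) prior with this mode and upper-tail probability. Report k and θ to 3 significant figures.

k ≈ 7.11, θ ≈ 52.9

Gamma(k,θ) with k>1 has mode (k−1)θ, so θ = 323/(k−1).
Need P(X < 564) = 0.9 with θ tied to k this way. Start at k = 2, θ = 323: P(X<564) ≈ 0.521.
Too low — raise k to concentrate. Iterating converges to k ≈ 7.11.
Then θ = 323/(7.11−1) ≈ 52.9.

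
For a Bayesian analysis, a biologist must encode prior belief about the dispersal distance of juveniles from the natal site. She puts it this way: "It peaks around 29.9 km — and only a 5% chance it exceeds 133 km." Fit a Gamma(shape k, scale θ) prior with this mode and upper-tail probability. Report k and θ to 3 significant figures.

k ≈ 2.1, θ ≈ 27.1

Gamma(k,θ) with k>1 has mode (k−1)θ, so θ = 29.9/(k−1).
Need P(X < 133) = 0.95 with θ tied to k this way. Start at k = 2, θ = 29.9: P(X<133) ≈ 0.936.
Too low — raise k to concentrate. Iterating converges to k ≈ 2.1.
Then θ = 29.9/(2.1−1) ≈ 27.1.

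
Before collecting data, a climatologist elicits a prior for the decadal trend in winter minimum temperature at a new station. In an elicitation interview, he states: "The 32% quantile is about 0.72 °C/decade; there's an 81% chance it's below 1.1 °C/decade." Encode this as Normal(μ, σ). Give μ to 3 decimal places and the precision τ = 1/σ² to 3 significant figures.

μ = 0.852, τ = 12.5

For Normal(μ,σ), the p-quantile is μ + z_p·σ. Here z_{0.32} = -0.4677, z_{0.81} = 0.8779.
So 0.72 = μ − 0.4677σ and 1.1 = μ + 0.8779σ.
Subtracting: σ = (1.1 − 0.72)/(0.8779 − (-0.4677)) = 0.282.
Then μ = 0.72 − (-0.4677)·0.282 = 0.852.
Precision τ = 1/σ² = 1/0.2824² = 12.5.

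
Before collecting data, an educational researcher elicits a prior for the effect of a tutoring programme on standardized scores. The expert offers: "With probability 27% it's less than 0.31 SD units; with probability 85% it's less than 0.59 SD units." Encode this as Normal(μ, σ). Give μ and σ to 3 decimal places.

μ = 0.414, σ = 0.170

The p-quantile of Normal(μ,σ) is μ + z_p·σ, with z_{0.27} = -0.6128 and z_{0.85} = 1.036.
Eliminate σ: μ = (z₂·x₁ − z₁·x₂)/(z₂ − z₁) = (1.036·0.31 − (-0.6128)·0.59)/1.649 = 0.414.
Then σ = (x₂ − x₁)/(z₂ − z₁) = (0.59 − 0.31)/1.649 = 0.170.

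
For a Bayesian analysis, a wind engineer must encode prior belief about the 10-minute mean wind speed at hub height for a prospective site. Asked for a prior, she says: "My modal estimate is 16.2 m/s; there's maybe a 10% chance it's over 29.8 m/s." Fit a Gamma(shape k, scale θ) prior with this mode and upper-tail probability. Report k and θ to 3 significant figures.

k ≈ 6.13, θ ≈ 3.16

Gamma(k,θ) with k>1 has mode (k−1)θ, so θ = 16.2/(k−1).
Need P(X < 29.8) = 0.9 with θ tied to k this way. Start at k = 2, θ = 16.2: P(X<29.8) ≈ 0.549.
Too low — raise k to concentrate. Iterating converges to k ≈ 6.13.
Then θ = 16.2/(6.13−1) ≈ 3.16.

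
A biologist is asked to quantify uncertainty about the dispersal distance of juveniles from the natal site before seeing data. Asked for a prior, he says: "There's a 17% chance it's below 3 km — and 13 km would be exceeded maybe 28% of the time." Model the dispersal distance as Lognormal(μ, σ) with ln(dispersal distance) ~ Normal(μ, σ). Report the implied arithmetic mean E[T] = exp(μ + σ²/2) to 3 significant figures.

E[T] ≈ 11.8 km

If T ~ Lognormal(μ,σ) then ln T ~ Normal(μ,σ), so the p-quantile of ln T is μ + z_p·σ.
ln(3) = 1.099 and ln(13) = 2.565; z_{0.17} = -0.9542, z_{0.72} = 0.5828.
σ = (2.565 − 1.099)/(0.5828 − (-0.9542)) = 0.954.
μ = 1.099 − (-0.9542)·0.954 = 2.009.
E[T] = exp(μ + σ²/2) = exp(2.009 + 0.4551) = 11.8 km.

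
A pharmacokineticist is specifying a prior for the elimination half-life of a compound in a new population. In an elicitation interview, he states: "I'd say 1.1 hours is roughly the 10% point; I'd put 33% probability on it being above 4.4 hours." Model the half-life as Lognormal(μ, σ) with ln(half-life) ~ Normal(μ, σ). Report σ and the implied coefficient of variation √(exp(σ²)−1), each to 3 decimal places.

If T ~ Lognormal(μ,σ) then ln T ~ Normal(μ,σ), so the p-quantile of ln T is μ + z_p·σ.
ln(1.1) = 0.09531 and ln(4.4) = 1.482; z_{0.1} = -1.282, z_{0.67} = 0.4399.
σ = (1.482 − 0.09531)/(0.4399 − (-1.282)) = 0.805.
μ = 0.09531 − (-1.282)·0.805 = 1.127.
CV = √(exp(σ²)−1) = √(exp(0.6485)−1) = 0.955.

σ ≈ 0.805, CV ≈ 0.955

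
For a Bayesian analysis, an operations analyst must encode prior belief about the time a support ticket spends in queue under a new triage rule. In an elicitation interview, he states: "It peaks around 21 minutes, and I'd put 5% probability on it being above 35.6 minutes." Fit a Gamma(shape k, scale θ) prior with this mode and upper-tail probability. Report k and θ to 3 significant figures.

k ≈ 11, θ ≈ 2.1

Gamma(k,θ) with k>1 has mode (k−1)θ, so θ = 21/(k−1).
Need P(X < 35.6) = 0.95 with θ tied to k this way. Start at k = 2, θ = 21: P(X<35.6) ≈ 0.505.
Too low — raise k to concentrate. Iterating converges to k ≈ 11.
Then θ = 21/(11−1) ≈ 2.1.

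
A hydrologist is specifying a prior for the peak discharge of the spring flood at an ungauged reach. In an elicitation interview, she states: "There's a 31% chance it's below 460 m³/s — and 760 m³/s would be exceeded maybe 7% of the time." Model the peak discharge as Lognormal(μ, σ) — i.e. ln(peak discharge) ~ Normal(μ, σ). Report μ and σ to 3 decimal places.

If T ~ Lognormal(μ,σ) then ln T ~ Normal(μ,σ), so the p-quantile of ln T is μ + z_p·σ.
ln(460) = 6.131 and ln(760) = 6.633; z_{0.31} = -0.4959, z_{0.93} = 1.476.
σ = (6.633 − 6.131)/(1.476 − (-0.4959)) = 0.255.
μ = 6.131 − (-0.4959)·0.255 = 6.257.

μ ≈ 6.257, σ ≈ 0.255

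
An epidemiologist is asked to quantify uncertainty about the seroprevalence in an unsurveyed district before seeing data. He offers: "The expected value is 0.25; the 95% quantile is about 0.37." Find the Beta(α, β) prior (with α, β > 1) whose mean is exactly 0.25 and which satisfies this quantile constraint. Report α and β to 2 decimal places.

α ≈ 9.70, β ≈ 29.11

With mean 0.25 fixed, write α = 0.25s, β = 0.75s where s = α+β.
Need P(θ < 0.37) = 0.95 under Beta(0.25s, 0.75s). Normal approximation: (q−m)/√(m(1−m)/s) ≈ z_{0.95} = 1.64, so s ≈ 0.25·0.75·(1.64)²/(0.37−0.25)² = 35.2.
At s = 35.2: P(θ<0.37) ≈ 0.942. Adjusting to match 0.95 gives s ≈ 38.82.
So α = 0.25·38.82 ≈ 9.70, β = 0.75·38.82 ≈ 29.11.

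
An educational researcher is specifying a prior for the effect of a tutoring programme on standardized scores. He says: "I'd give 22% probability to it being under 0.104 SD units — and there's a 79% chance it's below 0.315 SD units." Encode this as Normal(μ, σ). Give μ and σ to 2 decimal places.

The p-quantile of Normal(μ,σ) is μ + z_p·σ, with z_{0.22} = -0.7722 and z_{0.79} = 0.8064.
Eliminate σ: μ = (z₂·x₁ − z₁·x₂)/(z₂ − z₁) = (0.8064·0.104 − (-0.7722)·0.315)/1.579 = 0.21.
Then σ = (x₂ − x₁)/(z₂ − z₁) = (0.315 − 0.104)/1.579 = 0.13.

μ = 0.21, σ = 0.13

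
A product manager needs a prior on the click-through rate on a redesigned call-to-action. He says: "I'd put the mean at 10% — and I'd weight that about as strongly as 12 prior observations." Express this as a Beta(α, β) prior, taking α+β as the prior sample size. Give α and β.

Under the effective-sample-size interpretation, Beta(α, β) has prior mean α/(α+β) and prior sample size α+β.
So α+β = 12 and α/(α+β) = 0.1, giving α = 0.1·12 = 1.2 and β = 12 − 1.2 = 10.8.

α = 1.2, β = 10.8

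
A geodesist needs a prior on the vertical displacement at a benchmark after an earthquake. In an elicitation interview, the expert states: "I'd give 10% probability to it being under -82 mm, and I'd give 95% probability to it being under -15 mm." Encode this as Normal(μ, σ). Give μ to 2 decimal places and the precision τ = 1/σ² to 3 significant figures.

μ = -52.66, τ = 0.00191

The p-quantile of Normal(μ,σ) is μ + z_p·σ, with z_{0.1} = -1.282 and z_{0.95} = 1.645.
Eliminate σ: μ = (z₂·x₁ − z₁·x₂)/(z₂ − z₁) = (1.645·-82 − (-1.282)·-15)/2.926 = -52.66.
Then σ = (x₂ − x₁)/(z₂ − z₁) = (-15 − -82)/2.926 = 22.89.
Precision τ = 1/σ² = 1/22.89² = 0.00191.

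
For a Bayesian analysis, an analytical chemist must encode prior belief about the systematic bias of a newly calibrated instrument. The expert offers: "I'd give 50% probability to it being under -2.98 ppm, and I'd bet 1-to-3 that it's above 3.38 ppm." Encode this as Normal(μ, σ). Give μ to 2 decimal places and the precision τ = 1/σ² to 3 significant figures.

μ = -2.98, τ = 0.0112

The p-quantile of Normal(μ,σ) is μ + z_p·σ, with z_{0.5} = 0 and z_{0.75} = 0.6745.
Eliminate σ: μ = (z₂·x₁ − z₁·x₂)/(z₂ − z₁) = (0.6745·-2.98 − (0)·3.38)/0.6745 = -2.98.
Then σ = (x₂ − x₁)/(z₂ − z₁) = (3.38 − -2.98)/0.6745 = 9.43.
Precision τ = 1/σ² = 1/9.429² = 0.0112.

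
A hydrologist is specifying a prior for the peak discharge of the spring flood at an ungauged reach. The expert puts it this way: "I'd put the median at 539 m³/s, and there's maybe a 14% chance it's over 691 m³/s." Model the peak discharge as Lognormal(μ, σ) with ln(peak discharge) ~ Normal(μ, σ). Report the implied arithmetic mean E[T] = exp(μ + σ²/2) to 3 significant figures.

E[T] ≈ 553 m³/s

If T ~ Lognormal(μ,σ) then ln T ~ Normal(μ,σ), so the p-quantile of ln T is μ + z_p·σ.
ln(539) = 6.29 and ln(691) = 6.538; z_{0.5} = 0, z_{0.86} = 1.08.
σ = (6.538 − 6.29)/(1.08 − (0)) = 0.230.
μ = 6.29 − (0)·0.230 = 6.290.
E[T] = exp(μ + σ²/2) = exp(6.290 + 0.0264) = 553 m³/s.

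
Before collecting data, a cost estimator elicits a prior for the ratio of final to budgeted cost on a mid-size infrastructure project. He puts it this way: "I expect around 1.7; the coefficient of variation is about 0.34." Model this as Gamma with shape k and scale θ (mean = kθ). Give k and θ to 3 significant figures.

For Gamma(k, scale θ): mean = kθ, variance = kθ², so CV = 1/√k.
CV = 0.34, hence k = 1/CV² = 8.65.
Then θ = mean/k = 1.7/8.65 = 0.197.

k ≈ 8.65, θ ≈ 0.197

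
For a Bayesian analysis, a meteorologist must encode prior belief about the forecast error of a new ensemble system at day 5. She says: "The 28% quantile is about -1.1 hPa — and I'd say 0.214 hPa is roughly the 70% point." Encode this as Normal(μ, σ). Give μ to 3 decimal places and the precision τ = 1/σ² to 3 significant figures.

The p-quantile of Normal(μ,σ) is μ + z_p·σ, with z_{0.28} = -0.5828 and z_{0.7} = 0.5244.
Eliminate σ: μ = (z₂·x₁ − z₁·x₂)/(z₂ − z₁) = (0.5244·-1.1 − (-0.5828)·0.214)/1.107 = -0.408.
Then σ = (x₂ − x₁)/(z₂ − z₁) = (0.214 − -1.1)/1.107 = 1.187.
Precision τ = 1/σ² = 1/1.187² = 0.71.

μ = -0.408, τ = 0.71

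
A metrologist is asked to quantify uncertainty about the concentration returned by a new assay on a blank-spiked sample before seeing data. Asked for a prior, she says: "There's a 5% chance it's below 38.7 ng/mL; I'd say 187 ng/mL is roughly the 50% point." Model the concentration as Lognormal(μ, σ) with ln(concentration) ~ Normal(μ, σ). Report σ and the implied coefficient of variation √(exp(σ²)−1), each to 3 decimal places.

σ ≈ 0.958, CV ≈ 1.226

If T ~ Lognormal(μ,σ) then ln T ~ Normal(μ,σ), so the p-quantile of ln T is μ + z_p·σ.
ln(38.7) = 3.656 and ln(187) = 5.231; z_{0.05} = -1.645, z_{0.5} = 0.
σ = (5.231 − 3.656)/(0 − (-1.645)) = 0.958.
μ = 3.656 − (-1.645)·0.958 = 5.231.
CV = √(exp(σ²)−1) = √(exp(0.9172)−1) = 1.226.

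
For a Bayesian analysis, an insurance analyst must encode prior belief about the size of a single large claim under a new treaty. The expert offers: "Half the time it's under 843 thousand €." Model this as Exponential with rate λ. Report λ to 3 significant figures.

Exponential median = ln 2 / λ, so λ = ln 2 / 843.0 = 0.000822.

λ ≈ 0.000822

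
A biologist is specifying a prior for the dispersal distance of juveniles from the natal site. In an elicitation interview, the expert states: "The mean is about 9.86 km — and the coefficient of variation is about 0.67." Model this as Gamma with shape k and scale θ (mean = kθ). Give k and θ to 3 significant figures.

k ≈ 2.23, θ ≈ 4.43

For Gamma(k, scale θ): mean = kθ, variance = kθ², so CV = 1/√k.
CV = 0.67, hence k = 1/CV² = 2.23.
Then θ = mean/k = 9.86/2.23 = 4.43.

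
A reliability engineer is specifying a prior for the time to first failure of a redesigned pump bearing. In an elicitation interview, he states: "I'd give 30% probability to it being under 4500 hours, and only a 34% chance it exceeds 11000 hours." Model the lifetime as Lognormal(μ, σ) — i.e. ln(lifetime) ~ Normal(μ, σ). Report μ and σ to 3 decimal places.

If T ~ Lognormal(μ,σ) then ln T ~ Normal(μ,σ), so the p-quantile of ln T is μ + z_p·σ.
ln(4500) = 8.412 and ln(11000) = 9.306; z_{0.3} = -0.5244, z_{0.66} = 0.4125.
σ = (9.306 − 8.412)/(0.4125 − (-0.5244)) = 0.954.
μ = 8.412 − (-0.5244)·0.954 = 8.912.

μ ≈ 8.912, σ ≈ 0.954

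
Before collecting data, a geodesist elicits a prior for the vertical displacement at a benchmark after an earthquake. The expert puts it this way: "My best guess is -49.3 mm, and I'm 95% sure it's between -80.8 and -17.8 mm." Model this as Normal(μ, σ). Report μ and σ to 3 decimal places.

μ = -49.300, σ = 16.072

A symmetric 95% interval runs μ ± z·σ with z = 1.96.
Half-width = 31.5, so σ = 31.5/1.96 = 16.072.
μ is the stated best guess, -49.300.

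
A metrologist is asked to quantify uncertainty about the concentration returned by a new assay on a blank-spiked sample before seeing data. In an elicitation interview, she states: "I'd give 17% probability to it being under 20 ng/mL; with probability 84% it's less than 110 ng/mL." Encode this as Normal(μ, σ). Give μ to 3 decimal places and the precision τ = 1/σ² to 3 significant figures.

μ = 64.070, τ = 0.000469

For Normal(μ,σ), the p-quantile is μ + z_p·σ. Here z_{0.17} = -0.9542, z_{0.84} = 0.9945.
So 20 = μ − 0.9542σ and 110 = μ + 0.9945σ.
Subtracting: σ = (110 − 20)/(0.9945 − (-0.9542)) = 46.186.
Then μ = 20 − (-0.9542)·46.186 = 64.070.
Precision τ = 1/σ² = 1/46.19² = 0.000469.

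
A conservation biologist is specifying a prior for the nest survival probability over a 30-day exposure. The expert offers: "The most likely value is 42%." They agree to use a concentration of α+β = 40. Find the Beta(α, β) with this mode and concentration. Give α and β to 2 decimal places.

For α,β > 1 the Beta mode is (α−1)/(α+β−2). With α+β = 40, the mode is (α−1)/38.
Set (α−1)/38 = 0.42 → α = 1 + 0.42·38 = 16.96.
β = 40 − α = 23.04.

α = 16.96, β = 23.04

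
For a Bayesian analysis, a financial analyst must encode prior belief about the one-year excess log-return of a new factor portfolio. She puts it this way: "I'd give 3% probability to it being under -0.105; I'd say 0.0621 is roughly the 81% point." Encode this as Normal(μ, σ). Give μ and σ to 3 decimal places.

μ = 0.009, σ = 0.061

The p-quantile of Normal(μ,σ) is μ + z_p·σ, with z_{0.03} = -1.881 and z_{0.81} = 0.8779.
Eliminate σ: μ = (z₂·x₁ − z₁·x₂)/(z₂ − z₁) = (0.8779·-0.105 − (-1.881)·0.0621)/2.759 = 0.009.
Then σ = (x₂ − x₁)/(z₂ − z₁) = (0.0621 − -0.105)/2.759 = 0.061.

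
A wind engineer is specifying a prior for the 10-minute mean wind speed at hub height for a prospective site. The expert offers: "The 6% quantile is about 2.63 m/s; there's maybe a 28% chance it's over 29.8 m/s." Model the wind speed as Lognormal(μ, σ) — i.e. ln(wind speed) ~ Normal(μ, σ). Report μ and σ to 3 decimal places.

If T ~ Lognormal(μ,σ) then ln T ~ Normal(μ,σ), so the p-quantile of ln T is μ + z_p·σ.
ln(2.63) = 0.967 and ln(29.8) = 3.395; z_{0.06} = -1.555, z_{0.72} = 0.5828.
σ = (3.395 − 0.967)/(0.5828 − (-1.555)) = 1.136.
μ = 0.967 − (-1.555)·1.136 = 2.733.

μ ≈ 2.733, σ ≈ 1.136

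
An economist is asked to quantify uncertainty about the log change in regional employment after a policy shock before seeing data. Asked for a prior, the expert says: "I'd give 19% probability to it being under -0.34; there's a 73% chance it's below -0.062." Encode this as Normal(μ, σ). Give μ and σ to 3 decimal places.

For Normal(μ,σ), the p-quantile is μ + z_p·σ. Here z_{0.19} = -0.8779, z_{0.73} = 0.6128.
So -0.34 = μ − 0.8779σ and -0.062 = μ + 0.6128σ.
Subtracting: σ = (-0.062 − -0.34)/(0.6128 − (-0.8779)) = 0.186.
Then μ = -0.34 − (-0.8779)·0.186 = -0.176.

μ = -0.176, σ = 0.186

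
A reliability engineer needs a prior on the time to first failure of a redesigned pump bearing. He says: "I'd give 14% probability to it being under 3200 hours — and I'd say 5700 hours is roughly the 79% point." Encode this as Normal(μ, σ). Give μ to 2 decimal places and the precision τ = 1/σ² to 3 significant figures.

μ = 4631.46, τ = 5.7e-07

The p-quantile of Normal(μ,σ) is μ + z_p·σ, with z_{0.14} = -1.08 and z_{0.79} = 0.8064.
Eliminate σ: μ = (z₂·x₁ − z₁·x₂)/(z₂ − z₁) = (0.8064·3200 − (-1.08)·5700)/1.887 = 4631.46.
Then σ = (x₂ − x₁)/(z₂ − z₁) = (5700 − 3200)/1.887 = 1325.04.
Precision τ = 1/σ² = 1/1325² = 5.7e-07.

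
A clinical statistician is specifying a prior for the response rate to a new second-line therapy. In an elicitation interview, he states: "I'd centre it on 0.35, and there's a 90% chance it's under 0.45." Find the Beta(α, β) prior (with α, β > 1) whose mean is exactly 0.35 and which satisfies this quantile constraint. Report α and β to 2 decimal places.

α ≈ 13.39, β ≈ 24.86

With mean 0.35 fixed, write α = 0.35s, β = 0.65s where s = α+β.
Need P(θ < 0.45) = 0.9 under Beta(0.35s, 0.65s). Normal approximation: (q−m)/√(m(1−m)/s) ≈ z_{0.9} = 1.28, so s ≈ 0.35·0.65·(1.28)²/(0.45−0.35)² = 37.4.
At s = 37.4: P(θ<0.45) ≈ 0.897. Adjusting to match 0.9 gives s ≈ 38.25.
So α = 0.35·38.25 ≈ 13.39, β = 0.65·38.25 ≈ 24.86.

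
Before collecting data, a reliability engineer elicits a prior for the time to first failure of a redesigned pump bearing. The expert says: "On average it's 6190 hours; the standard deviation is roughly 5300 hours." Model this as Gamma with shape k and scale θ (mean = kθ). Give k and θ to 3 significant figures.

For Gamma(k, scale θ): mean = kθ, variance = kθ², so CV = 1/√k.
CV = SD/mean = 5300/6190 = 0.8562, hence k = 1/CV² = 1.36.
Then θ = mean/k = 6190/1.36 = 4540.

k ≈ 1.36, θ ≈ 4540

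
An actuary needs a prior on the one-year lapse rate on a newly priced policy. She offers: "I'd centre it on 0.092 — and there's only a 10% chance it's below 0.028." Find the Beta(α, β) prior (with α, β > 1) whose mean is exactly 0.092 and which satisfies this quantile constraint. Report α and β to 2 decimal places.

With mean 0.092 fixed, write α = 0.092s, β = 0.908s where s = α+β.
Need P(θ < 0.028) = 0.1 under Beta(0.092s, 0.908s). Normal approximation: (q−m)/√(m(1−m)/s) ≈ z_{0.1} = -1.28, so s ≈ 0.092·0.908·(-1.28)²/(0.028−0.092)² = 33.5.
At s = 33.5: P(θ<0.028) ≈ 0.055. Adjusting to match 0.1 gives s ≈ 23.72.
So α = 0.092·23.72 ≈ 2.18, β = 0.908·23.72 ≈ 21.54.

α ≈ 2.18, β ≈ 21.54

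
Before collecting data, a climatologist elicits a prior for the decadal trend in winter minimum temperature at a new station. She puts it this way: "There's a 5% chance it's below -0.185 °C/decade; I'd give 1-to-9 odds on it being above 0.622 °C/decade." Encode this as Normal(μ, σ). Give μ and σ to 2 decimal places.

μ = 0.27, σ = 0.28

The p-quantile of Normal(μ,σ) is μ + z_p·σ, with z_{0.05} = -1.645 and z_{0.9} = 1.282.
Eliminate σ: μ = (z₂·x₁ − z₁·x₂)/(z₂ − z₁) = (1.282·-0.185 − (-1.645)·0.622)/2.926 = 0.27.
Then σ = (x₂ − x₁)/(z₂ − z₁) = (0.622 − -0.185)/2.926 = 0.28.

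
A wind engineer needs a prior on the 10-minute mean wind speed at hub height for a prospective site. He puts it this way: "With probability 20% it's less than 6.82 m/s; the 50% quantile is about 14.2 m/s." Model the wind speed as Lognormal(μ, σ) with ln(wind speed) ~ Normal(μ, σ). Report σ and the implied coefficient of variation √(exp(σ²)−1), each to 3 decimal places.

σ ≈ 0.871, CV ≈ 1.066

If T ~ Lognormal(μ,σ) then ln T ~ Normal(μ,σ), so the p-quantile of ln T is μ + z_p·σ.
ln(6.82) = 1.92 and ln(14.2) = 2.653; z_{0.2} = -0.8416, z_{0.5} = 0.
σ = (2.653 − 1.92)/(0 − (-0.8416)) = 0.871.
μ = 1.92 − (-0.8416)·0.871 = 2.653.
CV = √(exp(σ²)−1) = √(exp(0.7593)−1) = 1.066.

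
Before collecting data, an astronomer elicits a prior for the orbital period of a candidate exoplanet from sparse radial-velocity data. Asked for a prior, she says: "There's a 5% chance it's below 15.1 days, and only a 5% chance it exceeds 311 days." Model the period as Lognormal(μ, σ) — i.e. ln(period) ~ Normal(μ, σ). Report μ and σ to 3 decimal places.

μ ≈ 4.227, σ ≈ 0.920

If T ~ Lognormal(μ,σ) then ln T ~ Normal(μ,σ), so the p-quantile of ln T is μ + z_p·σ.
ln(15.1) = 2.715 and ln(311) = 5.74; z_{0.05} = -1.645, z_{0.95} = 1.645.
σ = (5.74 − 2.715)/(1.645 − (-1.645)) = 0.920.
μ = 2.715 − (-1.645)·0.920 = 4.227.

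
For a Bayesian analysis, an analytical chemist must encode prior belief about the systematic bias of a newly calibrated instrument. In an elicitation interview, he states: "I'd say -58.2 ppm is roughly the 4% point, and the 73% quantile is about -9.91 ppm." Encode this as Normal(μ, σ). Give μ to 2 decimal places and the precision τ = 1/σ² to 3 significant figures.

μ = -22.43, τ = 0.0024

The p-quantile of Normal(μ,σ) is μ + z_p·σ, with z_{0.04} = -1.751 and z_{0.73} = 0.6128.
Eliminate σ: μ = (z₂·x₁ − z₁·x₂)/(z₂ − z₁) = (0.6128·-58.2 − (-1.751)·-9.91)/2.363 = -22.43.
Then σ = (x₂ − x₁)/(z₂ − z₁) = (-9.91 − -58.2)/2.363 = 20.43.
Precision τ = 1/σ² = 1/20.43² = 0.0024.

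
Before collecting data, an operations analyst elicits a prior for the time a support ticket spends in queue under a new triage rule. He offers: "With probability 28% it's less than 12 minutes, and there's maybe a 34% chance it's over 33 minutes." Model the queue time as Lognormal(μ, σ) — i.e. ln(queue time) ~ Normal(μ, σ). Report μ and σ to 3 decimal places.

If T ~ Lognormal(μ,σ) then ln T ~ Normal(μ,σ), so the p-quantile of ln T is μ + z_p·σ.
ln(12) = 2.485 and ln(33) = 3.497; z_{0.28} = -0.5828, z_{0.66} = 0.4125.
σ = (3.497 − 2.485)/(0.4125 − (-0.5828)) = 1.016.
μ = 2.485 − (-0.5828)·1.016 = 3.077.

μ ≈ 3.077, σ ≈ 1.016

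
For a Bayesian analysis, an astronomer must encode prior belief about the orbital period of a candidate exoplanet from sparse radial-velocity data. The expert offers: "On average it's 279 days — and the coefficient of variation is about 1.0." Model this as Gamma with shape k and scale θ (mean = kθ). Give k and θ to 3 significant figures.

k ≈ 1, θ ≈ 279

For Gamma(k, scale θ): mean = kθ, variance = kθ², so CV = 1/√k.
CV = 1.0, hence k = 1/CV² = 1.
Then θ = mean/k = 279/1 = 279.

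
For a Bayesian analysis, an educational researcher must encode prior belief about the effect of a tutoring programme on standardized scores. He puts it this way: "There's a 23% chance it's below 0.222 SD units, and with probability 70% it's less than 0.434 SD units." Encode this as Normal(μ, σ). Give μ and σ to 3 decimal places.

The p-quantile of Normal(μ,σ) is μ + z_p·σ, with z_{0.23} = -0.7388 and z_{0.7} = 0.5244.
Eliminate σ: μ = (z₂·x₁ − z₁·x₂)/(z₂ − z₁) = (0.5244·0.222 − (-0.7388)·0.434)/1.263 = 0.346.
Then σ = (x₂ − x₁)/(z₂ − z₁) = (0.434 − 0.222)/1.263 = 0.168.

μ = 0.346, σ = 0.168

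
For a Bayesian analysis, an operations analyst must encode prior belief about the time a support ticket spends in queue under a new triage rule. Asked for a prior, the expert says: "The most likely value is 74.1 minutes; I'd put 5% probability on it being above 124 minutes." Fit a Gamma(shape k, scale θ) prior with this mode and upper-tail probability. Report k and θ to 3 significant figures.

Gamma(k,θ) with k>1 has mode (k−1)θ, so θ = 74.1/(k−1).
Need P(X < 124) = 0.95 with θ tied to k this way. Start at k = 2, θ = 74.1: P(X<124) ≈ 0.498.
Too low — raise k to concentrate. Iterating converges to k ≈ 11.5.
Then θ = 74.1/(11.5−1) ≈ 7.03.

k ≈ 11.5, θ ≈ 7.03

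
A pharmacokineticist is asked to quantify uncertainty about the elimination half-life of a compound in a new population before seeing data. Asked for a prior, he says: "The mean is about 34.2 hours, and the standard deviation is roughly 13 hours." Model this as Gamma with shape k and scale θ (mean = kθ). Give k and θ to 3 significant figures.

For Gamma(k, scale θ): mean = kθ, variance = kθ², so CV = 1/√k.
CV = SD/mean = 13/34.2 = 0.3801, hence k = 1/CV² = 6.92.
Then θ = mean/k = 34.2/6.92 = 4.94.

k ≈ 6.92, θ ≈ 4.94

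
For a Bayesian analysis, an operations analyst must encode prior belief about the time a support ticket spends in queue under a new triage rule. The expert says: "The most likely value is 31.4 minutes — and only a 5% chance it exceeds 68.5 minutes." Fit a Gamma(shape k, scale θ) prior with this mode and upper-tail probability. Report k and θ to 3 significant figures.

Gamma(k,θ) with k>1 has mode (k−1)θ, so θ = 31.4/(k−1).
Need P(X < 68.5) = 0.95 with θ tied to k this way. Start at k = 2, θ = 31.4: P(X<68.5) ≈ 0.641.
Too low — raise k to concentrate. Iterating converges to k ≈ 5.53.
Then θ = 31.4/(5.53−1) ≈ 6.94.

k ≈ 5.53, θ ≈ 6.94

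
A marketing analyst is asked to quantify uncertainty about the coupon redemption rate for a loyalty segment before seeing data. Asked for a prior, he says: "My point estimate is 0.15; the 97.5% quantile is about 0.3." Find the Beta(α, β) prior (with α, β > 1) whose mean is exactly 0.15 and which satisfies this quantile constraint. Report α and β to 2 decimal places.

α ≈ 4.25, β ≈ 24.07

With mean 0.15 fixed, write α = 0.15s, β = 0.85s where s = α+β.
Need P(θ < 0.3) = 0.975 under Beta(0.15s, 0.85s). Normal approximation: (q−m)/√(m(1−m)/s) ≈ z_{0.975} = 1.96, so s ≈ 0.15·0.85·(1.96)²/(0.3−0.15)² = 21.8.
At s = 21.8: P(θ<0.3) ≈ 0.960. Adjusting to match 0.975 gives s ≈ 28.32.
So α = 0.15·28.32 ≈ 4.25, β = 0.85·28.32 ≈ 24.07.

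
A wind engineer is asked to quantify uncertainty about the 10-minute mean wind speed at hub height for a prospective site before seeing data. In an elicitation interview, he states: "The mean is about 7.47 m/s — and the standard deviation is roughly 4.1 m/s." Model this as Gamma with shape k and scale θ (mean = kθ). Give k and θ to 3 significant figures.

For Gamma(k, scale θ): mean = kθ, variance = kθ², so CV = 1/√k.
CV = SD/mean = 4.1/7.47 = 0.5489, hence k = 1/CV² = 3.32.
Then θ = mean/k = 7.47/3.32 = 2.25.

k ≈ 3.32, θ ≈ 2.25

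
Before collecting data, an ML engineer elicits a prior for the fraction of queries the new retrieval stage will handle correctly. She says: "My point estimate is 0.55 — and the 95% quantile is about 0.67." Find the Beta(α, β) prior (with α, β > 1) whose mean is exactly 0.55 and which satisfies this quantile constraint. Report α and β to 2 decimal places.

With mean 0.55 fixed, write α = 0.55s, β = 0.45s where s = α+β.
Need P(θ < 0.67) = 0.95 under Beta(0.55s, 0.45s). Normal approximation: (q−m)/√(m(1−m)/s) ≈ z_{0.95} = 1.64, so s ≈ 0.55·0.45·(1.64)²/(0.67−0.55)² = 46.5.
At s = 46.5: P(θ<0.67) ≈ 0.953. Adjusting to match 0.95 gives s ≈ 44.64.
So α = 0.55·44.64 ≈ 24.55, β = 0.45·44.64 ≈ 20.09.

α ≈ 24.55, β ≈ 20.09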